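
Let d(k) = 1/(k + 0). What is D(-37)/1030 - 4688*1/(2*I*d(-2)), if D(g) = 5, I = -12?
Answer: -241429/618 ≈ -390.66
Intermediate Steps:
d(k) = 1/k
D(-37)/1030 - 4688*1/(2*I*d(-2)) = 5/1030 - 4688/((2*(-12))/(-2)) = 5*(1/1030) - 4688/((-24*(-1/2))) = 1/206 - 4688/12 = 1/206 - 4688*1/12 = 1/206 - 1172/3 = -241429/618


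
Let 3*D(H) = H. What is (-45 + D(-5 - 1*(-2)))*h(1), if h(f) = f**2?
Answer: -46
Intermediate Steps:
D(H) = H/3
(-45 + D(-5 - 1*(-2)))*h(1) = (-45 + (-5 - 1*(-2))/3)*1**2 = (-45 + (-5 + 2)/3)*1 = (-45 + (1/3)*(-3))*1 = (-45 - 1)*1 = -46*1 = -46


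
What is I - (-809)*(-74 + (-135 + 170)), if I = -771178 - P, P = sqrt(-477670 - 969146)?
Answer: -802729 - 4*I*sqrt(90426) ≈ -8.0273e+5 - 1202.8*I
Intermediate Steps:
P = 4*I*sqrt(90426) (P = sqrt(-1446816) = 4*I*sqrt(90426) ≈ 1202.8*I)
I = -771178 - 4*I*sqrt(90426) ≈ -7.7118e+5 - 1202.8*I
I - (-809)*(-74 + (-135 + 170)) = (-771178 - 4*I*sqrt(90426)) - (-809)*(-74 + (-135 + 170)) = (-771178 - 4*I*sqrt(90426)) - (-809)*(-74 + 35) = (-771178 - 4*I*sqrt(90426)) - (-809)*(-39) = (-771178 - 4*I*sqrt(90426)) - 1*31551 = (-771178 - 4*I*sqrt(90426)) - 31551 = -802729 - 4*I*sqrt(90426)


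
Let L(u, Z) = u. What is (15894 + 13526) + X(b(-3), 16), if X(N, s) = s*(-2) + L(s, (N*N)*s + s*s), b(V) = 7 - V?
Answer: 29404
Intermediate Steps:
X(N, s) = -s (X(N, s) = s*(-2) + s = -2*s + s = -s)
(15894 + 13526) + X(b(-3), 16) = (15894 + 13526) - 1*16 = 29420 - 16 = 29404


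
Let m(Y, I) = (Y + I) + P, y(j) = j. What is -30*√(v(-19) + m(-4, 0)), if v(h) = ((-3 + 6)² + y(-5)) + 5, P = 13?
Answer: -90*√2 ≈ -127.28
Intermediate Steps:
m(Y, I) = 13 + I + Y (m(Y, I) = (Y + I) + 13 = (I + Y) + 13 = 13 + I + Y)
v(h) = 9 (v(h) = ((-3 + 6)² - 5) + 5 = (3² - 5) + 5 = (9 - 5) + 5 = 4 + 5 = 9)
-30*√(v(-19) + m(-4, 0)) = -30*√(9 + (13 + 0 - 4)) = -30*√(9 + 9) = -90*√2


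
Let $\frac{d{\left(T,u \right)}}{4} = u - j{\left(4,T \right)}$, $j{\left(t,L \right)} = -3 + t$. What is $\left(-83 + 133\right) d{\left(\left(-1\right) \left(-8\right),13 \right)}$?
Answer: $2400$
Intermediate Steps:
$d{\left(T,u \right)} = -4 + 4 u$ ($d{\left(T,u \right)} = 4 \left(u - \left(-3 + 4\right)\right) = 4 \left(u - 1\right) = 4 \left(-1 + u\right) = -4 + 4 u$)
$\left(-83 + 133\right) d{\left(\left(-1\right) \left(-8\right),13 \right)} = \left(-83 + 133\right) \left(-4 + 4 \cdot 13\right) = 50 \left(-4 + 52\right) = 50 \cdot 48 = 2400$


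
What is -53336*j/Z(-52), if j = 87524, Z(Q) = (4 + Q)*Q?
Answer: -145880627/78 ≈ -1.8703e+6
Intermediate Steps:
Z(Q) = Q*(4 + Q)
-53336*j/Z(-52) = -53336*(-21881/(13*(4 - 52))) = -53336/(-52*(-48)*(1/87524)) = -53336/(2496*(1/87524)) = -53336/624/21881 = -53336*21881/624 = -145880627/78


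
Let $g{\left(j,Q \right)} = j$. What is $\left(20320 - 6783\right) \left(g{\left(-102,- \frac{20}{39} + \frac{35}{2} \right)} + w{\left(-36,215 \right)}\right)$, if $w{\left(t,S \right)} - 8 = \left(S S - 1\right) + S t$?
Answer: $519685430$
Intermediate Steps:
$w{\left(t,S \right)} = 7 + S^{2} + S t$ ($w{\left(t,S \right)} = 8 + \left(\left(S S - 1\right) + S t\right) = 8 + \left(\left(S^{2} - 1\right) + S t\right) = 8 + \left(\left(-1 + S^{2}\right) + S t\right) = 8 + \left(-1 + S^{2} + S t\right) = 7 + S^{2} + S t$)
$\left(20320 - 6783\right) \left(g{\left(-102,- \frac{20}{39} + \frac{35}{2} \right)} + w{\left(-36,215 \right)}\right) = \left(20320 - 6783\right) \left(-102 + \left(7 + 215^{2} + 215 \left(-36\right)\right)\right) = 13537 \left(-102 + \left(7 + 46225 - 7740\right)\right) = 13537 \left(-102 + 38492\right) = 13537 \cdot 38390 = 519685430$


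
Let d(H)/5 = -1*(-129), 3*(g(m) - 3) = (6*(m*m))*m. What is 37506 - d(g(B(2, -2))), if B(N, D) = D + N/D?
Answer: 36861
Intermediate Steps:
g(m) = 3 + 2*m³ (g(m) = 3 + ((6*(m*m))*m)/3 = 3 + ((6*m²)*m)/3 = 3 + (6*m³)/3 = 3 + 2*m³)
d(H) = 645 (d(H) = 5*(-1*(-129)) = 5*129 = 645)
37506 - d(g(B(2, -2))) = 37506 - 1*645 = 37506 - 645 = 36861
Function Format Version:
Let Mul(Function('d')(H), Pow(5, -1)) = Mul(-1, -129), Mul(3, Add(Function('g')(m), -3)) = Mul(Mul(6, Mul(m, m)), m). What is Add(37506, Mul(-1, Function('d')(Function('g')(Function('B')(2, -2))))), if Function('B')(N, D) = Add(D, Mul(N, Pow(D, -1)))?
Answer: 36861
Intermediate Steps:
Function('g')(m) = Add(3, Mul(2, Pow(m, 3))) (Function('g')(m) = Add(3, Mul(Rational(1, 3), Mul(Mul(6, Mul(m, m)), m))) = Add(3, Mul(Rational(1, 3), Mul(Mul(6, Pow(m, 2)), m))) = Add(3, Mul(Rational(1, 3), Mul(6, Pow(m, 3)))) = Add(3, Mul(2, Pow(m, 3))))
Function('d')(H) = 645 (Function('d')(H) = Mul(5, Mul(-1, -129)) = Mul(5, 129) = 645)
Add(37506, Mul(-1, Function('d')(Function('g')(Function('B')(2, -2))))) = Add(37506, Mul(-1, 645)) = Add(37506, -645) = 36861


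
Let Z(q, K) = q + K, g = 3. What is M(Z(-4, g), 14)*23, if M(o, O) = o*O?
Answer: -322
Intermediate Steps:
Z(q, K) = K + q
M(o, O) = O*o
M(Z(-4, g), 14)*23 = (14*(3 - 4))*23 = (14*(-1))*23 = -14*23 = -322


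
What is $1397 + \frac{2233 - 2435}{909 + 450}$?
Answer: $\frac{1898321}{1359} \approx 1396.9$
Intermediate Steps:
$1397 + \frac{2233 - 2435}{909 + 450} = 1397 - \frac{202}{1359} = \frac{1898321}{1359}$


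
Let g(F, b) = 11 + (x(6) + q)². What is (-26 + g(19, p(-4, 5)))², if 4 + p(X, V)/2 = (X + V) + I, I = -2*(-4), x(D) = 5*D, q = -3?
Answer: 509796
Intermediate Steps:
I = 8
p(X, V) = 8 + 2*V + 2*X (p(X, V) = -8 + 2*((X + V) + 8) = -8 + 2*((V + X) + 8) = -8 + 2*(8 + V + X) = -8 + (16 + 2*V + 2*X) = 8 + 2*V + 2*X)
g(F, b) = 740 (g(F, b) = 11 + (5*6 - 3)² = 11 + (30 - 3)² = 11 + 27² = 11 + 729 = 740)
(-26 + g(19, p(-4, 5)))² = (-26 + 740)² = 714² = 509796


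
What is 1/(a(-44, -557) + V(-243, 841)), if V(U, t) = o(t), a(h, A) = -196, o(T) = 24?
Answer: -1/172 ≈ -0.0058140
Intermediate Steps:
V(U, t) = 24
1/(a(-44, -557) + V(-243, 841)) = 1/(-196 + 24) = 1/(-172) = -1/172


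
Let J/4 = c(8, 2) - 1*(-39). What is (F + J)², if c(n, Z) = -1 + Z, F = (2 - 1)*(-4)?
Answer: 24336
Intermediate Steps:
F = -4 (F = 1*(-4) = -4)
J = 160 (J = 4*((-1 + 2) - 1*(-39)) = 4*(1 + 39) = 4*40 = 160)
(F + J)² = (-4 + 160)² = 156² = 24336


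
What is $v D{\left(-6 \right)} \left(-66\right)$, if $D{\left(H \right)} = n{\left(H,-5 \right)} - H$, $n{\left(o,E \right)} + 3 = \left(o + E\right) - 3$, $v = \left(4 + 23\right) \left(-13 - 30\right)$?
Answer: $-842886$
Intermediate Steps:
$v = -1161$ ($v = 27 \left(-43\right) = -1161$)
$n{\left(o,E \right)} = -6 + E + o$ ($n{\left(o,E \right)} = -3 - \left(3 - E - o\right) = -3 + \left(-3 + E + o\right) = -6 + E + o$)
$D{\left(H \right)} = -11$ ($D{\left(H \right)} = \left(-6 - 5 + H\right) - H = \left(-11 + H\right) - H = -11$)
$v D{\left(-6 \right)} \left(-66\right) = \left(-1161\right) \left(-11\right) \left(-66\right) = 12771 \left(-66\right) = -842886$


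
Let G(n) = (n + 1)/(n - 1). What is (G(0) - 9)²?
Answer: 100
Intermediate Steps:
G(n) = (1 + n)/(-1 + n)
(G(0) - 9)² = ((1 + 0)/(-1 + 0) - 9)² = (1/(-1) - 9)² = (-1*1 - 9)² = (-1 - 9)² = (-10)² = 100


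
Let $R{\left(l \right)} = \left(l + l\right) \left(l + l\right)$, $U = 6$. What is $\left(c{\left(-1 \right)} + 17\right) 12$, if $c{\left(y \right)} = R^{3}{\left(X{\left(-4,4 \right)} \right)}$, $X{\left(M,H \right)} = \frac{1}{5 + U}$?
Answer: $\frac{361399212}{1771561} \approx 204.0$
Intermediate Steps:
$X{\left(M,H \right)} = \frac{1}{11}$ ($X{\left(M,H \right)} = \frac{1}{5 + 6} = \frac{1}{11}$)
$R{\left(l \right)} = 4 l^{2}$ ($R{\left(l \right)} = 2 l 2 l = 4 l^{2}$)
$c{\left(y \right)} = \frac{64}{1771561}$ ($c{\left(y \right)} = \left(\frac{4}{121}\right)^{3} = \frac{64}{1771561}$)
$\left(c{\left(-1 \right)} + 17\right) 12 = \left(\frac{64}{1771561} + 17\right) 12 = \frac{30116601}{1771561} \cdot 12 = \frac{361399212}{1771561}$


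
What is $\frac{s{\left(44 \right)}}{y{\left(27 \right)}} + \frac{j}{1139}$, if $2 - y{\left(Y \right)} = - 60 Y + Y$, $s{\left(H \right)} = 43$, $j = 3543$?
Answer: $\frac{5700062}{1816705} \approx 3.1376$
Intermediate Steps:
$y{\left(Y \right)} = 2 + 59 Y$ ($y{\left(Y \right)} = 2 - \left(- 60 Y + Y\right) = 2 - - 59 Y = 2 + 59 Y$)
$\frac{s{\left(44 \right)}}{y{\left(27 \right)}} + \frac{j}{1139} = \frac{43}{2 + 59 \cdot 27} + \frac{3543}{1139} = \frac{43}{2 + 1593} + 3543 \cdot \frac{1}{1139} = \frac{43}{1595} + \frac{3543}{1139} = \frac{5700062}{1816705}$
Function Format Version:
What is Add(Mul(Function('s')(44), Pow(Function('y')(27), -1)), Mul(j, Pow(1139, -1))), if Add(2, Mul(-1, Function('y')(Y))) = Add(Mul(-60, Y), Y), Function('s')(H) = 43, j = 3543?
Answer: Rational(5700062, 1816705) ≈ 3.1376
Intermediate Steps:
Function('y')(Y) = Add(2, Mul(59, Y)) (Function('y')(Y) = Add(2, Mul(-1, Add(Mul(-60, Y), Y))) = Add(2, Mul(-1, Mul(-59, Y))) = Add(2, Mul(59, Y)))
Add(Mul(Function('s')(44), Pow(Function('y')(27), -1)), Mul(j, Pow(1139, -1))) = Add(Mul(43, Pow(Add(2, Mul(59, 27)), -1)), Mul(3543, Pow(1139, -1))) = Add(Mul(43, Pow(Add(2, 1593), -1)), Mul(3543, Rational(1, 1139))) = Add(Mul(43, Pow(1595, -1)), Rational(3543, 1139)) = Add(Mul(43, Rational(1, 1595)), Rational(3543, 1139)) = Add(Rational(43, 1595), Rational(3543, 1139)) = Rational(5700062, 1816705)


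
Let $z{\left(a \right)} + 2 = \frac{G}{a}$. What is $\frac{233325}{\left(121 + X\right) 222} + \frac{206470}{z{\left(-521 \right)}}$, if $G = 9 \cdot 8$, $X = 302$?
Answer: $- \frac{561182788565}{5811738} \approx -96560.0$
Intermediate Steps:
$G = 72$
$z{\left(a \right)} = -2 + \frac{72}{a}$
$\frac{233325}{\left(121 + X\right) 222} + \frac{206470}{z{\left(-521 \right)}} = \frac{233325}{\left(121 + 302\right) 222} + \frac{206470}{-2 + \frac{72}{-521}} = \frac{233325}{423 \cdot 222} + \frac{206470}{-2 + 72 \left(- \frac{1}{521}\right)} = \frac{233325}{93906} + \frac{206470}{-2 - \frac{72}{521}} = 233325 \cdot \frac{1}{93906} + \frac{206470}{- \frac{1114}{521}} = \frac{25925}{10434} + 206470 \left(- \frac{521}{1114}\right) = \frac{25925}{10434} - \frac{53785435}{557} = - \frac{561182788565}{5811738}$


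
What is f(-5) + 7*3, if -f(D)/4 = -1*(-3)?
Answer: 9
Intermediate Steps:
f(D) = -12 (f(D) = -(-4)*(-3) = -4*3 = -12)
f(-5) + 7*3 = -12 + 7*3 = -12 + 21 = 9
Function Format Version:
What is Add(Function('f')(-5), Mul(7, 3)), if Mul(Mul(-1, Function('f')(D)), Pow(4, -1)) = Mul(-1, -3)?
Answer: 9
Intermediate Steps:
Function('f')(D) = -12 (Function('f')(D) = Mul(-4, Mul(-1, -3)) = Mul(-4, 3) = -12)
Add(Function('f')(-5), Mul(7, 3)) = Add(-12, Mul(7, 3)) = Add(-12, 21) = 9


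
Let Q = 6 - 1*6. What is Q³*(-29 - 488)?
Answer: 0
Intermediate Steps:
Q = 0 (Q = 6 - 6 = 0)
Q³*(-29 - 488) = 0³*(-29 - 488) = 0*(-517) = 0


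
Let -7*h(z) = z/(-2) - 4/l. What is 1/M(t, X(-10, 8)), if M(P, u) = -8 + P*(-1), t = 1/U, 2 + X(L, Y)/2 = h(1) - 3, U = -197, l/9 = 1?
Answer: -197/1575 ≈ -0.12508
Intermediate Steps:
l = 9 (l = 9*1 = 9)
h(z) = 4/63 + z/14 (h(z) = -(z/(-2) - 4/9)/7 = -(z*(-1/2) - 4*1/9)/7 = -(-z/2 - 4/9)/7 = -(-4/9 - z/2)/7 = 4/63 + z/14)
X(L, Y) = -613/63 (X(L, Y) = -4 + 2*((4/63 + (1/14)*1) - 3) = -4 + 2*((4/63 + 1/14) - 3) = -4 + 2*(17/126 - 3) = -4 + 2*(-361/126) = -4 - 361/63 = -613/63)
t = -1/197 (t = 1/(-197) = -1/197 ≈ -0.0050761)
M(P, u) = -8 - P
1/M(t, X(-10, 8)) = 1/(-8 - 1*(-1/197)) = 1/(-8 + 1/197) = 1/(-1575/197) = -197/1575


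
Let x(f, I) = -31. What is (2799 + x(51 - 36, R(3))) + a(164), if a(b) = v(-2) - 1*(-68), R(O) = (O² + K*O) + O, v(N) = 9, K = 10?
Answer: 2845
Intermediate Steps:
R(O) = O² + 11*O (R(O) = (O² + 10*O) + O = O² + 11*O)
a(b) = 77 (a(b) = 9 - 1*(-68) = 9 + 68 = 77)
(2799 + x(51 - 36, R(3))) + a(164) = (2799 - 31) + 77 = 2768 + 77 = 2845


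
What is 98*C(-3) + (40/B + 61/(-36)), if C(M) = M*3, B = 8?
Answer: -31633/36 ≈ -878.69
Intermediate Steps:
C(M) = 3*M
98*C(-3) + (40/B + 61/(-36)) = 98*(3*(-3)) + (40/8 + 61/(-36)) = 98*(-9) + (40*(⅛) + 61*(-1/36)) = -882 + (5 - 61/36) = -882 + 119/36 = -31633/36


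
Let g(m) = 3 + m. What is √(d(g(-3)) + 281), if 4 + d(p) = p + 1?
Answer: √278 ≈ 16.673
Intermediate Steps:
d(p) = -3 + p (d(p) = -4 + (p + 1) = -4 + (1 + p) = -3 + p)
√(d(g(-3)) + 281) = √((-3 + (3 - 3)) + 281) = √((-3 + 0) + 281) = √(-3 + 281) = √278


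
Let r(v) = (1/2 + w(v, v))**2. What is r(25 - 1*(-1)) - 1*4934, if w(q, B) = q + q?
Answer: -8711/4 ≈ -2177.8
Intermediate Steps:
w(q, B) = 2*q
r(v) = (1/2 + 2*v)**2
r(25 - 1*(-1)) - 1*4934 = (1 + 4*(25 - 1*(-1)))**2/4 - 1*4934 = (1 + 4*(25 + 1))**2/4 - 4934 = (1 + 4*26)**2/4 - 4934 = (1 + 104)**2/4 - 4934 = (1/4)*105**2 - 4934 = (1/4)*11025 - 4934 = 11025/4 - 4934 = -8711/4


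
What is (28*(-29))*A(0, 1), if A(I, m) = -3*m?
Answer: 2436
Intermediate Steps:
(28*(-29))*A(0, 1) = (28*(-29))*(-3*1) = -812*(-3) = 2436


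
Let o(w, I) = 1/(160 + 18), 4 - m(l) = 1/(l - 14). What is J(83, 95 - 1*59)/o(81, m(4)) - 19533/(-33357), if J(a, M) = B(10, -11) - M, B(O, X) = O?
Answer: -51452221/11119 ≈ -4627.4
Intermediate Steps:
m(l) = 4 - 1/(-14 + l) (m(l) = 4 - 1/(l - 14) = 4 - 1/(-14 + l))
o(w, I) = 1/178
J(a, M) = 10 - M
J(83, 95 - 1*59)/o(81, m(4)) - 19533/(-33357) = (10 - (95 - 1*59))/(1/178) - 19533/(-33357) = (10 - (95 - 59))*178 - 19533*(-1/33357) = (10 - 1*36)*178 + 6511/11119 = (10 - 36)*178 + 6511/11119 = -26*178 + 6511/11119 = -4628 + 6511/11119 = -51452221/11119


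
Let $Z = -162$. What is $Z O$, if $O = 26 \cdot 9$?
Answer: $-37908$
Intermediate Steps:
$O = 234$
$Z O = \left(-162\right) 234 = -37908$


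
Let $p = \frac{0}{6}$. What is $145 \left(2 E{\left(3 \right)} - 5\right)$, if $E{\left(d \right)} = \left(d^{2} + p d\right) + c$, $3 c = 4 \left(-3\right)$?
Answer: $725$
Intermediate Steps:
$c = -4$ ($c = \frac{4 \left(-3\right)}{3} = \frac{1}{3} \left(-12\right) = -4$)
$p = 0$ ($p = 0 \cdot \frac{1}{6} = 0$)
$E{\left(d \right)} = -4 + d^{2}$ ($E{\left(d \right)} = \left(d^{2} + 0 d\right) - 4 = \left(d^{2} + 0\right) - 4 = d^{2} - 4 = -4 + d^{2}$)
$145 \left(2 E{\left(3 \right)} - 5\right) = 145 \left(2 \left(-4 + 3^{2}\right) - 5\right) = 145 \left(2 \left(-4 + 9\right) - 5\right) = 145 \left(2 \cdot 5 - 5\right) = 145 \left(10 - 5\right) = 145 \cdot 5 = 725$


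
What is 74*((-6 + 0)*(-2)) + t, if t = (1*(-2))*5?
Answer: 878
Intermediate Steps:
t = -10 (t = -2*5 = -10)
74*((-6 + 0)*(-2)) + t = 74*((-6 + 0)*(-2)) - 10 = 74*(-6*(-2)) - 10 = 74*12 - 10 = 888 - 10 = 878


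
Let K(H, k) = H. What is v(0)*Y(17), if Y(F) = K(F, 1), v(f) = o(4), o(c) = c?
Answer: 68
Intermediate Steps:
v(f) = 4
Y(F) = F
v(0)*Y(17) = 4*17 = 68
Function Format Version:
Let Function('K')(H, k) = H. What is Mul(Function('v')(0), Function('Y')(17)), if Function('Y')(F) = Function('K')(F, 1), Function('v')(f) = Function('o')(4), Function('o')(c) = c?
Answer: 68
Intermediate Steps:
Function('v')(f) = 4
Function('Y')(F) = F
Mul(Function('v')(0), Function('Y')(17)) = Mul(4, 17) = 68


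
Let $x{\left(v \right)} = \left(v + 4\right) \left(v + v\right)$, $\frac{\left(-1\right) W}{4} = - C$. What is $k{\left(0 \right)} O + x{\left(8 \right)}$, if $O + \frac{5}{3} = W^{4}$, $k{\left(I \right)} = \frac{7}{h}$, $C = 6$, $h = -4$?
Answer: $- \frac{6964957}{12} \approx -5.8041 \cdot 10^{5}$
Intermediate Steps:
$k{\left(I \right)} = - \frac{7}{4}$ ($k{\left(I \right)} = \frac{7}{-4} = 7 \left(- \frac{1}{4}\right) = - \frac{7}{4}$)
$W = 24$ ($W = - 4 \left(\left(-1\right) 6\right) = \left(-4\right) \left(-6\right) = 24$)
$O = \frac{995323}{3}$ ($O = - \frac{5}{3} + 24^{4} = - \frac{5}{3} + 331776 = \frac{995323}{3} \approx 3.3177 \cdot 10^{5}$)
$x{\left(v \right)} = 2 v \left(4 + v\right)$ ($x{\left(v \right)} = \left(4 + v\right) 2 v = 2 v \left(4 + v\right)$)
$k{\left(0 \right)} O + x{\left(8 \right)} = \left(- \frac{7}{4}\right) \frac{995323}{3} + 2 \cdot 8 \left(4 + 8\right) = - \frac{6967261}{12} + 2 \cdot 8 \cdot 12 = - \frac{6967261}{12} + 192 = - \frac{6964957}{12}$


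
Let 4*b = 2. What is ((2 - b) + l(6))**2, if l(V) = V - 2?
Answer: 121/4 ≈ 30.250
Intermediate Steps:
b = 1/2 (b = (1/4)*2 = 1/2 ≈ 0.50000)
l(V) = -2 + V
((2 - b) + l(6))**2 = ((2 - 1*1/2) + (-2 + 6))**2 = ((2 - 1/2) + 4)**2 = (3/2 + 4)**2 = (11/2)**2 = 121/4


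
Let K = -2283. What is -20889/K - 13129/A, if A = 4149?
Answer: 18898318/3157389 ≈ 5.9854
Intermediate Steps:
-20889/K - 13129/A = -20889/(-2283) - 13129/4149 = -20889*(-1/2283) - 13129*1/4149 = 6963/761 - 13129/4149 = 18898318/3157389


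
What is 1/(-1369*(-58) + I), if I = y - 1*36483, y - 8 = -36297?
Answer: 1/6630 ≈ 0.00015083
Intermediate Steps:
y = -36289 (y = 8 - 36297 = -36289)
I = -72772 (I = -36289 - 1*36483 = -36289 - 36483 = -72772)
1/(-1369*(-58) + I) = 1/(-1369*(-58) - 72772) = 1/(79402 - 72772) = 1/6630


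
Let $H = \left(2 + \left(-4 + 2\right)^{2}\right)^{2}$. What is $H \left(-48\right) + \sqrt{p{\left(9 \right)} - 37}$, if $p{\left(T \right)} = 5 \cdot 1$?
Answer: $-1728 + 4 i \sqrt{2} \approx -1728.0 + 5.6569 i$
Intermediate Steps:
$H = 36$ ($H = \left(2 + \left(-2\right)^{2}\right)^{2} = \left(2 + 4\right)^{2} = 6^{2} = 36$)
$p{\left(T \right)} = 5$
$H \left(-48\right) + \sqrt{p{\left(9 \right)} - 37} = 36 \left(-48\right) + \sqrt{5 - 37} = -1728 + \sqrt{-32} = -1728 + 4 i \sqrt{2}$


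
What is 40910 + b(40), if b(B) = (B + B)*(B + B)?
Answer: 47310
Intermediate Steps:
b(B) = 4*B**2 (b(B) = (2*B)*(2*B) = 4*B**2)
40910 + b(40) = 40910 + 4*40**2 = 40910 + 4*1600 = 40910 + 6400 = 47310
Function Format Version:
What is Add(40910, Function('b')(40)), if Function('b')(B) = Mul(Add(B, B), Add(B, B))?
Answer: 47310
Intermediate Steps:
Function('b')(B) = Mul(4, Pow(B, 2)) (Function('b')(B) = Mul(Mul(2, B), Mul(2, B)) = Mul(4, Pow(B, 2)))
Add(40910, Function('b')(40)) = Add(40910, Mul(4, Pow(40, 2))) = Add(40910, Mul(4, 1600)) = Add(40910, 6400) = 47310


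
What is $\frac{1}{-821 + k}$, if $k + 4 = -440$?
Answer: $- \frac{1}{1265} \approx -0.00079051$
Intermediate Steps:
$k = -444$ ($k = -4 - 440 = -444$)
$\frac{1}{-821 + k} = \frac{1}{-821 - 444} = \frac{1}{-1265} = - \frac{1}{1265}$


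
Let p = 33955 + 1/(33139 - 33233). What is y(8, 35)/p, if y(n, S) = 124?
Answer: 11656/3191769 ≈ 0.0036519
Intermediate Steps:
p = 3191769/94 (p = 33955 + 1/(-94) = 33955 - 1/94 = 3191769/94 ≈ 33955.)
y(8, 35)/p = 124/(3191769/94) = 124*(94/3191769) = 11656/3191769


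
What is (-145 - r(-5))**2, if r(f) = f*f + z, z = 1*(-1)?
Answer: 28561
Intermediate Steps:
z = -1
r(f) = -1 + f**2 (r(f) = f*f - 1 = f**2 - 1 = -1 + f**2)
(-145 - r(-5))**2 = (-145 - (-1 + (-5)**2))**2 = (-145 - (-1 + 25))**2 = (-145 - 1*24)**2 = (-145 - 24)**2 = (-169)**2 = 28561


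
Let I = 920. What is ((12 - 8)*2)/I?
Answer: 1/115 ≈ 0.0086956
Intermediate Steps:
((12 - 8)*2)/I = ((12 - 8)*2)/920 = (4*2)*(1/920) = 8*(1/920) = 1/115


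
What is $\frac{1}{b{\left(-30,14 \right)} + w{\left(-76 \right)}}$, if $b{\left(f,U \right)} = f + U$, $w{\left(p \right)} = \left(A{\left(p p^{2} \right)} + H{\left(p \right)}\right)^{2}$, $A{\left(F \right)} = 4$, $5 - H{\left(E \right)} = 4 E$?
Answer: $\frac{1}{97953} \approx 1.0209 \cdot 10^{-5}$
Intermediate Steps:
$H{\left(E \right)} = 5 - 4 E$
$w{\left(p \right)} = \left(9 - 4 p\right)^{2}$ ($w{\left(p \right)} = \left(4 - \left(-5 + 4 p\right)\right)^{2} = \left(9 - 4 p\right)^{2}$)
$b{\left(f,U \right)} = U + f$
$\frac{1}{b{\left(-30,14 \right)} + w{\left(-76 \right)}} = \frac{1}{\left(14 - 30\right) + \left(-9 + 4 \left(-76\right)\right)^{2}} = \frac{1}{-16 + \left(-9 - 304\right)^{2}} = \frac{1}{-16 + \left(-313\right)^{2}} = \frac{1}{-16 + 97969} = \frac{1}{97953}$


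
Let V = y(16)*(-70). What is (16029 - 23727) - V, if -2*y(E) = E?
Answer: -8258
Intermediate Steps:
y(E) = -E/2
V = 560 (V = -½*16*(-70) = -8*(-70) = 560)
(16029 - 23727) - V = (16029 - 23727) - 1*560 = -7698 - 560 = -8258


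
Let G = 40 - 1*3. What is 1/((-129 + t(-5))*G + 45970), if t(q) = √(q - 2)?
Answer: 41197/1697202392 - 37*I*√7/1697202392 ≈ 2.4273e-5 - 5.7679e-8*I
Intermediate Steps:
t(q) = √(-2 + q)
G = 37 (G = 40 - 3 = 37)
1/((-129 + t(-5))*G + 45970) = 1/((-129 + √(-2 - 5))*37 + 45970) = 1/((-129 + √(-7))*37 + 45970) = 1/((-129 + I*√7)*37 + 45970) = 1/((-4773 + 37*I*√7) + 45970) = 1/(41197 + 37*I*√7)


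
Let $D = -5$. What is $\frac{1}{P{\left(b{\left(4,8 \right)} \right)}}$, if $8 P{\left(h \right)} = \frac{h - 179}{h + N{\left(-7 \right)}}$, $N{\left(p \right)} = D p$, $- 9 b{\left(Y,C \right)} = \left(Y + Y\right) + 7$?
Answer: $- \frac{400}{271} \approx -1.476$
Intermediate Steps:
$b{\left(Y,C \right)} = - \frac{7}{9} - \frac{2 Y}{9}$ ($b{\left(Y,C \right)} = - \frac{\left(Y + Y\right) + 7}{9} = - \frac{2 Y + 7}{9} = - \frac{7 + 2 Y}{9} = - \frac{7}{9} - \frac{2 Y}{9}$)
$N{\left(p \right)} = - 5 p$
$P{\left(h \right)} = \frac{-179 + h}{8 \left(35 + h\right)}$ ($P{\left(h \right)} = \frac{\left(h - 179\right) \frac{1}{h - -35}}{8} = \frac{\left(-179 + h\right) \frac{1}{h + 35}}{8} = \frac{\left(-179 + h\right) \frac{1}{35 + h}}{8} = \frac{\frac{1}{35 + h} \left(-179 + h\right)}{8} = \frac{-179 + h}{8 \left(35 + h\right)}$)
$\frac{1}{P{\left(b{\left(4,8 \right)} \right)}} = \frac{1}{\frac{1}{8} \frac{1}{35 - \frac{5}{3}} \left(-179 - \frac{5}{3}\right)} = \frac{1}{\frac{1}{8} \frac{1}{\frac{100}{3}} \left(- \frac{542}{3}\right)} = \frac{1}{\frac{1}{8} \cdot \frac{3}{100} \left(- \frac{542}{3}\right)} = \frac{1}{- \frac{271}{400}} = - \frac{400}{271}$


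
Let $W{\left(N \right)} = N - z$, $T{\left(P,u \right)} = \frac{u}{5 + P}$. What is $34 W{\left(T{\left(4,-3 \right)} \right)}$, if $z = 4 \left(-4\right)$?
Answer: $\frac{1598}{3} \approx 532.67$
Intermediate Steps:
$T{\left(P,u \right)} = \frac{u}{5 + P}$
$z = -16$
$W{\left(N \right)} = 16 + N$ ($W{\left(N \right)} = N - -16 = N + 16 = 16 + N$)
$34 W{\left(T{\left(4,-3 \right)} \right)} = 34 \left(16 - \frac{3}{5 + 4}\right) = 34 \left(16 - \frac{3}{9}\right) = 34 \left(16 - \frac{1}{3}\right) = 34 \cdot \frac{47}{3} = \frac{1598}{3}$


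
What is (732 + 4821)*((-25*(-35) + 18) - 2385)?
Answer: -8285076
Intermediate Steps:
(732 + 4821)*((-25*(-35) + 18) - 2385) = 5553*((875 + 18) - 2385) = 5553*(893 - 2385) = 5553*(-1492) = -8285076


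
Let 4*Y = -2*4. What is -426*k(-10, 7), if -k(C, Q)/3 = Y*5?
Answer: -12780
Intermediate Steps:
Y = -2 (Y = (-2*4)/4 = (1/4)*(-8) = -2)
k(C, Q) = 30 (k(C, Q) = -(-6)*5 = -3*(-10) = 30)
-426*k(-10, 7) = -426*30 = -12780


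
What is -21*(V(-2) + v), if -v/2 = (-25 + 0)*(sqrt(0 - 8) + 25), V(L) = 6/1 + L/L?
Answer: -26397 - 2100*I*sqrt(2) ≈ -26397.0 - 2969.8*I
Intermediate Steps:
V(L) = 7 (V(L) = 6*1 + 1 = 6 + 1 = 7)
v = 1250 + 100*I*sqrt(2) (v = -2*(-25 + 0)*(sqrt(0 - 8) + 25) = -(-50)*(sqrt(-8) + 25) = -(-50)*(2*I*sqrt(2) + 25) = -(-50)*(25 + 2*I*sqrt(2)) = -2*(-625 - 50*I*sqrt(2)) = 1250 + 100*I*sqrt(2) ≈ 1250.0 + 141.42*I)
-21*(V(-2) + v) = -21*(7 + (1250 + 100*I*sqrt(2))) = -21*(1257 + 100*I*sqrt(2)) = -26397 - 2100*I*sqrt(2)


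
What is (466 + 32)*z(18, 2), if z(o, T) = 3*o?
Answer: 26892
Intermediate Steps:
(466 + 32)*z(18, 2) = (466 + 32)*(3*18) = 498*54 = 26892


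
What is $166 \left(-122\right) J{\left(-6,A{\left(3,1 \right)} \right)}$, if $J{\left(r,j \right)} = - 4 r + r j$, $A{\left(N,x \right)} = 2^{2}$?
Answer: $0$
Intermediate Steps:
$A{\left(N,x \right)} = 4$
$J{\left(r,j \right)} = - 4 r + j r$
$166 \left(-122\right) J{\left(-6,A{\left(3,1 \right)} \right)} = 166 \left(-122\right) \left(- 6 \left(-4 + 4\right)\right) = - 20252 \left(\left(-6\right) 0\right) = \left(-20252\right) 0 = 0$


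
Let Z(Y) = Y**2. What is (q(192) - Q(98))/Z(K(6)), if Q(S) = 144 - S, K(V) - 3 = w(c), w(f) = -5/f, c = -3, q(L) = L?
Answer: 657/98 ≈ 6.7041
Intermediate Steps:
K(V) = 14/3 (K(V) = 3 - 5/(-3) = 3 - 5*(-1/3) = 3 + 5/3 = 14/3)
Q(S) = 144 - S
(q(192) - Q(98))/Z(K(6)) = (192 - (144 - 1*98))/((14/3)**2) = (192 - (144 - 98))/(196/9) = (192 - 1*46)*(9/196) = (192 - 46)*(9/196) = 146*(9/196) = 657/98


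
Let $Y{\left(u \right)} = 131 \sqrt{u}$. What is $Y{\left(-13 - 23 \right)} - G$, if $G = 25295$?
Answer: $-25295 + 786 i \approx -25295.0 + 786.0 i$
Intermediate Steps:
$Y{\left(-13 - 23 \right)} - G = 131 \sqrt{-13 - 23} - 25295 = 131 \sqrt{-36} - 25295 = 131 \cdot 6 i - 25295 = 786 i - 25295 = -25295 + 786 i$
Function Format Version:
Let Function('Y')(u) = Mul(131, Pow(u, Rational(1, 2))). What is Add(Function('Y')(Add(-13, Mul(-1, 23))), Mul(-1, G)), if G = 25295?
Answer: Add(-25295, Mul(786, I)) ≈ Add(-25295., Mul(786.00, I))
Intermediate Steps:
Add(Function('Y')(Add(-13, Mul(-1, 23))), Mul(-1, G)) = Add(Mul(131, Pow(Add(-13, Mul(-1, 23)), Rational(1, 2))), Mul(-1, 25295)) = Add(Mul(131, Pow(Add(-13, -23), Rational(1, 2))), -25295) = Add(Mul(131, Pow(-36, Rational(1, 2))), -25295) = Add(Mul(131, Mul(6, I)), -25295) = Add(Mul(786, I), -25295) = Add(-25295, Mul(786, I))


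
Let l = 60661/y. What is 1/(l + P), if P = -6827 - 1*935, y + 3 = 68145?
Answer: -68142/528857543 ≈ -0.00012885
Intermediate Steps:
y = 68142 (y = -3 + 68145 = 68142)
P = -7762 (P = -6827 - 935 = -7762)
l = 60661/68142 ≈ 0.89021
1/(l + P) = 1/(60661/68142 - 7762) = 1/(-528857543/68142) = -68142/528857543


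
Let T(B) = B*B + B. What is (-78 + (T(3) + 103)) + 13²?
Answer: 206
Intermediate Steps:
T(B) = B + B² (T(B) = B² + B = B + B²)
(-78 + (T(3) + 103)) + 13² = (-78 + (3*(1 + 3) + 103)) + 13² = (-78 + (3*4 + 103)) + 169 = (-78 + (12 + 103)) + 169 = (-78 + 115) + 169 = 37 + 169 = 206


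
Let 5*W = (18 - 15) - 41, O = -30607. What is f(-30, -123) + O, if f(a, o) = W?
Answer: -153073/5 ≈ -30615.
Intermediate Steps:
W = -38/5 (W = ((18 - 15) - 41)/5 = (3 - 41)/5 = (⅕)*(-38) = -38/5 ≈ -7.6000)
f(a, o) = -38/5
f(-30, -123) + O = -38/5 - 30607 = -153073/5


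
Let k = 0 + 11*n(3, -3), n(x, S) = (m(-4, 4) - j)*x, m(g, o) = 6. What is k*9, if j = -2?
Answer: 2376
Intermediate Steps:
n(x, S) = 8*x (n(x, S) = (6 - 1*(-2))*x = (6 + 2)*x = 8*x)
k = 264 (k = 0 + 11*(8*3) = 0 + 11*24 = 0 + 264 = 264)
k*9 = 264*9 = 2376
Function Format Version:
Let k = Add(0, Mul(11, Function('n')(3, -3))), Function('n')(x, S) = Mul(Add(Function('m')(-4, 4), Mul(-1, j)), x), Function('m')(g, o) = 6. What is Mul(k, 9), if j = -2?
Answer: 2376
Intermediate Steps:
Function('n')(x, S) = Mul(8, x) (Function('n')(x, S) = Mul(Add(6, Mul(-1, -2)), x) = Mul(Add(6, 2), x) = Mul(8, x))
k = 264 (k = Add(0, Mul(11, Mul(8, 3))) = Add(0, Mul(11, 24)) = Add(0, 264) = 264)
Mul(k, 9) = Mul(264, 9) = 2376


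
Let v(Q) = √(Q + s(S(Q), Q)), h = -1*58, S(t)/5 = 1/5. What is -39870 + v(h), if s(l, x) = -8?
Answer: -39870 + I*√66 ≈ -39870.0 + 8.124*I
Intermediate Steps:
S(t) = 1 (S(t) = 5/5 = 5*(⅕) = 1)
h = -58
v(Q) = √(-8 + Q) (v(Q) = √(Q - 8) = √(-8 + Q))
-39870 + v(h) = -39870 + √(-8 - 58) = -39870 + √(-66) = -39870 + I*√66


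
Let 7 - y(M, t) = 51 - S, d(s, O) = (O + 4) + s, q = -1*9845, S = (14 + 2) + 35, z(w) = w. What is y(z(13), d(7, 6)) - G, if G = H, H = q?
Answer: 9852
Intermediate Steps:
S = 51 (S = 16 + 35 = 51)
q = -9845
d(s, O) = 4 + O + s (d(s, O) = (4 + O) + s = 4 + O + s)
H = -9845
G = -9845
y(M, t) = 7 (y(M, t) = 7 - (51 - 1*51) = 7 - (51 - 51) = 7 - 1*0 = 7 + 0 = 7)
y(z(13), d(7, 6)) - G = 7 - 1*(-9845) = 7 + 9845 = 9852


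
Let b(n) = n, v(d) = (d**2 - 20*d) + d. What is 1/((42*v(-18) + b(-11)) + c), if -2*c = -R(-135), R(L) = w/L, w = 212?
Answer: 135/3774629 ≈ 3.5765e-5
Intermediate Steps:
v(d) = d**2 - 19*d
R(L) = 212/L
c = -106/135 (c = -(-1)*212/(-135)/2 = -(-1)*212*(-1/135)/2 = -(-1)*(-212)/(2*135) = -1/2*212/135 = -106/135 ≈ -0.78518)
1/((42*v(-18) + b(-11)) + c) = 1/((42*(-18*(-19 - 18)) - 11) - 106/135) = 1/((42*(-18*(-37)) - 11) - 106/135) = 1/((42*666 - 11) - 106/135) = 1/((27972 - 11) - 106/135) = 1/(27961 - 106/135) = 1/(3774629/135) = 135/3774629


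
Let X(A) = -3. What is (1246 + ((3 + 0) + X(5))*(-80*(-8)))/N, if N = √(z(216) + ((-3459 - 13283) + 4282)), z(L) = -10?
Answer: -623*I*√12470/6235 ≈ -11.158*I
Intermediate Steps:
N = I*√12470 (N = √(-10 + ((-3459 - 13283) + 4282)) = √(-10 + (-16742 + 4282)) = √(-10 - 12460) = √(-12470) = I*√12470 ≈ 111.67*I)
(1246 + ((3 + 0) + X(5))*(-80*(-8)))/N = (1246 + ((3 + 0) - 3)*(-80*(-8)))/((I*√12470)) = (1246 + (3 - 3)*640)*(-I*√12470/12470) = (1246 + 0*640)*(-I*√12470/12470) = (1246 + 0)*(-I*√12470/12470) = 1246*(-I*√12470/12470) = -623*I*√12470/6235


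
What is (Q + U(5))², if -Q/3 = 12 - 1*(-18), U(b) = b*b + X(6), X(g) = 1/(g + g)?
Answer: 606841/144 ≈ 4214.2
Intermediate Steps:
X(g) = 1/(2*g)
U(b) = 1/12 + b² (U(b) = b*b + (½)/6 = b² + (½)*(⅙) = b² + 1/12 = 1/12 + b²)
Q = -90 (Q = -3*(12 - 1*(-18)) = -3*(12 + 18) = -3*30 = -90)
(Q + U(5))² = (-90 + (1/12 + 5²))² = (-90 + (1/12 + 25))² = (-90 + 301/12)² = (-779/12)² = 606841/144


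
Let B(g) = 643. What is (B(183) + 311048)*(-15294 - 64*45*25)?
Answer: -27208754154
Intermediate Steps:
(B(183) + 311048)*(-15294 - 64*45*25) = (643 + 311048)*(-15294 - 64*45*25) = 311691*(-15294 - 2880*25) = 311691*(-15294 - 72000) = 311691*(-87294) = -27208754154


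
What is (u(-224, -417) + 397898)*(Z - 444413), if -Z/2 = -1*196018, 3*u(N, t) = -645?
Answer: -20829442491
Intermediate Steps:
u(N, t) = -215 (u(N, t) = (1/3)*(-645) = -215)
Z = 392036 (Z = -(-2)*196018 = -2*(-196018) = 392036)
(u(-224, -417) + 397898)*(Z - 444413) = (-215 + 397898)*(392036 - 444413) = 397683*(-52377) = -20829442491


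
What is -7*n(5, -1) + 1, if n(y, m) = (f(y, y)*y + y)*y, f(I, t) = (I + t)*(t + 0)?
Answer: -8924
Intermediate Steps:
f(I, t) = t*(I + t) (f(I, t) = (I + t)*t = t*(I + t))
n(y, m) = y*(y + 2*y**3) (n(y, m) = ((y*(y + y))*y + y)*y = ((y*(2*y))*y + y)*y = ((2*y**2)*y + y)*y = (2*y**3 + y)*y = (y + 2*y**3)*y = y*(y + 2*y**3))
-7*n(5, -1) + 1 = -7*(5**2 + 2*5**4) + 1 = -7*(25 + 2*625) + 1 = -7*(25 + 1250) + 1 = -7*1275 + 1 = -8925 + 1 = -8924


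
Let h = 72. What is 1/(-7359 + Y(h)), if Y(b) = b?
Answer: -1/7287 ≈ -0.00013723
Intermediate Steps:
1/(-7359 + Y(h)) = 1/(-7359 + 72) = 1/(-7287) = -1/7287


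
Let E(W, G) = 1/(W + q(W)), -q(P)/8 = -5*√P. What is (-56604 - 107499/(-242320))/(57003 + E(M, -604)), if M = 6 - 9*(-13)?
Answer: -14204184120311043609/14304420952221077600 + 13716173781*√123/3576105238055269400 ≈ -0.99299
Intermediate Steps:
q(P) = 40*√P (q(P) = -(-40)*√P = 40*√P)
M = 123 (M = 6 + 117 = 123)
E(W, G) = 1/(W + 40*√W)
(-56604 - 107499/(-242320))/(57003 + E(M, -604)) = (-56604 - 107499/(-242320))/(57003 + 1/(123 + 40*√123)) = (-56604 - 107499*(-1/242320))/(57003 + 1/(123 + 40*√123)) = (-56604 + 107499/242320)/(57003 + 1/(123 + 40*√123)) = -13716173781/(242320*(57003 + 1/(123 + 40*√123)))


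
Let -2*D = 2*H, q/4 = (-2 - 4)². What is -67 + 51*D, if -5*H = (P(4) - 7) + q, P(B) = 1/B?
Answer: 26659/20 ≈ 1332.9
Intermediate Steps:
q = 144 (q = 4*(-2 - 4)² = 4*(-6)² = 4*36 = 144)
H = -549/20 (H = -((1/4 - 7) + 144)/5 = -((¼ - 7) + 144)/5 = -(-27/4 + 144)/5 = -⅕*549/4 = -549/20 ≈ -27.450)
D = 549/20 (D = -(-549)/20 = -½*(-549/10) = 549/20 ≈ 27.450)
-67 + 51*D = -67 + 51*(549/20) = -67 + 27999/20 = 26659/20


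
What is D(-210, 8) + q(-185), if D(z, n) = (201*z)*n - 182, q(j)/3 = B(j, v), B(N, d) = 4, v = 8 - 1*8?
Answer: -337850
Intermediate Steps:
v = 0 (v = 8 - 8 = 0)
q(j) = 12 (q(j) = 3*4 = 12)
D(z, n) = -182 + 201*n*z (D(z, n) = 201*n*z - 182 = -182 + 201*n*z)
D(-210, 8) + q(-185) = (-182 + 201*8*(-210)) + 12 = (-182 - 337680) + 12 = -337862 + 12 = -337850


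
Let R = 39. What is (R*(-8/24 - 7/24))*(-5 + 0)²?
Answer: -4875/8 ≈ -609.38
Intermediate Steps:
(R*(-8/24 - 7/24))*(-5 + 0)² = (39*(-8/24 - 7/24))*(-5 + 0)² = (39*(-8*1/24 - 7*1/24))*(-5)² = (39*(-⅓ - 7/24))*25 = (39*(-5/8))*25 = -195/8*25 = -4875/8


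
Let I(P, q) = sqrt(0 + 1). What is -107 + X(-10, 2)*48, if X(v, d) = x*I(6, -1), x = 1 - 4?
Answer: -251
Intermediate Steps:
I(P, q) = 1 (I(P, q) = sqrt(1) = 1)
x = -3
X(v, d) = -3 (X(v, d) = -3*1 = -3)
-107 + X(-10, 2)*48 = -107 - 3*48 = -107 - 144 = -251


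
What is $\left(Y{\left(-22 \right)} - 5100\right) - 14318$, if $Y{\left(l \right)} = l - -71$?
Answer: $-19369$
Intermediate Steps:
$Y{\left(l \right)} = 71 + l$ ($Y{\left(l \right)} = l + 71 = 71 + l$)
$\left(Y{\left(-22 \right)} - 5100\right) - 14318 = \left(\left(71 - 22\right) - 5100\right) - 14318 = \left(49 - 5100\right) - 14318 = -5051 - 14318 = -19369$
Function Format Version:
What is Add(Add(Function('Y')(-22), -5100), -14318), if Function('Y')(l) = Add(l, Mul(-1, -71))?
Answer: -19369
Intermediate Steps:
Function('Y')(l) = Add(71, l) (Function('Y')(l) = Add(l, 71) = Add(71, l))
Add(Add(Function('Y')(-22), -5100), -14318) = Add(Add(Add(71, -22), -5100), -14318) = Add(Add(49, -5100), -14318) = Add(-5051, -14318) = -19369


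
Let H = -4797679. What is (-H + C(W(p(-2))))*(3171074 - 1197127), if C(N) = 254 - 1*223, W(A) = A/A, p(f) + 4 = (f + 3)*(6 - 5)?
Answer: 9470425261370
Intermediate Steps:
p(f) = -1 + f (p(f) = -4 + (f + 3)*(6 - 5) = -4 + (3 + f)*1 = -4 + (3 + f) = -1 + f)
W(A) = 1
C(N) = 31 (C(N) = 254 - 223 = 31)
(-H + C(W(p(-2))))*(3171074 - 1197127) = (-1*(-4797679) + 31)*(3171074 - 1197127) = (4797679 + 31)*1973947 = 4797710*1973947 = 9470425261370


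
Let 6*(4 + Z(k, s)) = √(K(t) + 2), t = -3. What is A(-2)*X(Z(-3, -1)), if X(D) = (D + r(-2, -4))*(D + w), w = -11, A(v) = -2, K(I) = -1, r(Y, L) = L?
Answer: -4183/18 ≈ -232.39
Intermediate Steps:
Z(k, s) = -23/6 (Z(k, s) = -4 + √(-1 + 2)/6 = -4 + √1/6 = -4 + (⅙)*1 = -4 + ⅙ = -23/6)
X(D) = (-11 + D)*(-4 + D) (X(D) = (D - 4)*(D - 11) = (-4 + D)*(-11 + D) = (-11 + D)*(-4 + D))
A(-2)*X(Z(-3, -1)) = -2*(44 + (-23/6)² - 15*(-23/6)) = -2*(44 + 529/36 + 115/2) = -2*4183/36 = -4183/18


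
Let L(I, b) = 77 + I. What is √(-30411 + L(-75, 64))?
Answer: I*√30409 ≈ 174.38*I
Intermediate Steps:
√(-30411 + L(-75, 64)) = √(-30411 + (77 - 75)) = √(-30411 + 2) = √(-30409) = I*√30409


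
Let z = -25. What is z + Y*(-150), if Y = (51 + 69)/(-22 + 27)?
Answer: -3625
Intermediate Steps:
Y = 24 (Y = 120/5 = 120*(1/5) = 24)
z + Y*(-150) = -25 + 24*(-150) = -25 - 3600 = -3625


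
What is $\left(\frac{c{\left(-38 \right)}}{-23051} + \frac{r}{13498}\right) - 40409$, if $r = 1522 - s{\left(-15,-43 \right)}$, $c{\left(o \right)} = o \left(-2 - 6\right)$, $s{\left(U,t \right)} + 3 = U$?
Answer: $- \frac{6286460882817}{155571199} \approx -40409.0$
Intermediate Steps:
$s{\left(U,t \right)} = -3 + U$
$c{\left(o \right)} = - 8 o$ ($c{\left(o \right)} = o \left(-8\right) = - 8 o$)
$r = 1540$ ($r = 1522 - \left(-3 - 15\right) = 1522 - -18 = 1522 + 18 = 1540$)
$\left(\frac{c{\left(-38 \right)}}{-23051} + \frac{r}{13498}\right) - 40409 = \left(\frac{\left(-8\right) \left(-38\right)}{-23051} + \frac{1540}{13498}\right) - 40409 = \left(304 \left(- \frac{1}{23051}\right) + 1540 \cdot \frac{1}{13498}\right) - 40409 = \left(- \frac{304}{23051} + \frac{770}{6749}\right) - 40409 = \frac{15697574}{155571199} - 40409 = - \frac{6286460882817}{155571199}$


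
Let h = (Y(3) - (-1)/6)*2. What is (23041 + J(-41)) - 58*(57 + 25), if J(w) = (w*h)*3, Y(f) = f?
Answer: 17506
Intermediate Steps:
h = 19/3 (h = (3 - (-1)/6)*2 = (3 - 1*(-1/6))*2 = (3 + 1/6)*2 = (19/6)*2 = 19/3 ≈ 6.3333)
J(w) = 19*w (J(w) = (w*(19/3))*3 = (19*w/3)*3 = 19*w)
(23041 + J(-41)) - 58*(57 + 25) = (23041 + 19*(-41)) - 58*(57 + 25) = (23041 - 779) - 58*82 = 22262 - 4756 = 17506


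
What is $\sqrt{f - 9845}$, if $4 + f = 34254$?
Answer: $\sqrt{24405} \approx 156.22$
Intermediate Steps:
$f = 34250$ ($f = -4 + 34254 = 34250$)
$\sqrt{f - 9845} = \sqrt{34250 - 9845} = \sqrt{24405}$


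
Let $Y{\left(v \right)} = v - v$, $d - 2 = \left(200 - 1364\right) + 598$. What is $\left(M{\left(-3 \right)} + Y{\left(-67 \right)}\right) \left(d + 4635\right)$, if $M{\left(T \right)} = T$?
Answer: $-12213$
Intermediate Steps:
$d = -564$ ($d = 2 + \left(\left(200 - 1364\right) + 598\right) = 2 + \left(-1164 + 598\right) = 2 - 566 = -564$)
$Y{\left(v \right)} = 0$
$\left(M{\left(-3 \right)} + Y{\left(-67 \right)}\right) \left(d + 4635\right) = \left(-3 + 0\right) \left(-564 + 4635\right) = \left(-3\right) 4071 = -12213$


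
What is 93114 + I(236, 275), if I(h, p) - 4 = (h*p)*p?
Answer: 17940618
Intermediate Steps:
I(h, p) = 4 + h*p**2 (I(h, p) = 4 + (h*p)*p = 4 + h*p**2)
93114 + I(236, 275) = 93114 + (4 + 236*275**2) = 93114 + (4 + 236*75625) = 93114 + (4 + 17847500) = 93114 + 17847504 = 17940618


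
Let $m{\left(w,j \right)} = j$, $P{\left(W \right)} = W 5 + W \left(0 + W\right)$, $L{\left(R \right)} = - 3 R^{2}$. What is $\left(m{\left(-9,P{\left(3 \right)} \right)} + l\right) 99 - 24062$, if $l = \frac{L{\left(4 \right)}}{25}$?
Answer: $- \frac{546902}{25} \approx -21876.0$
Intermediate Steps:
$P{\left(W \right)} = W^{2} + 5 W$ ($P{\left(W \right)} = 5 W + W W = 5 W + W^{2} = W^{2} + 5 W$)
$l = - \frac{48}{25}$ ($l = \frac{\left(-3\right) 4^{2}}{25} = \left(-3\right) 16 \cdot \frac{1}{25} = \left(-48\right) \frac{1}{25} = - \frac{48}{25} \approx -1.92$)
$\left(m{\left(-9,P{\left(3 \right)} \right)} + l\right) 99 - 24062 = \left(3 \left(5 + 3\right) - \frac{48}{25}\right) 99 - 24062 = \left(3 \cdot 8 - \frac{48}{25}\right) 99 - 24062 = \left(24 - \frac{48}{25}\right) 99 - 24062 = \frac{552}{25} \cdot 99 - 24062 = \frac{54648}{25} - 24062 = - \frac{546902}{25}$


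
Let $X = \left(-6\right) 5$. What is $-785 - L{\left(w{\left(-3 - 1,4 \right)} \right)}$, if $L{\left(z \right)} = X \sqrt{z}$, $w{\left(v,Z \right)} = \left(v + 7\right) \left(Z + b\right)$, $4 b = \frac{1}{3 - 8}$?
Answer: $-785 + 3 \sqrt{1185} \approx -681.73$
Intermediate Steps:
$X = -30$
$b = - \frac{1}{20}$ ($b = \frac{1}{4 \left(3 - 8\right)} = \frac{1}{4 \left(-5\right)} = \frac{1}{4} \left(- \frac{1}{5}\right) = - \frac{1}{20} \approx -0.05$)
$w{\left(v,Z \right)} = \left(7 + v\right) \left(- \frac{1}{20} + Z\right)$ ($w{\left(v,Z \right)} = \left(v + 7\right) \left(Z - \frac{1}{20}\right) = \left(7 + v\right) \left(- \frac{1}{20} + Z\right)$)
$L{\left(z \right)} = - 30 \sqrt{z}$
$-785 - L{\left(w{\left(-3 - 1,4 \right)} \right)} = -785 - - 30 \sqrt{- \frac{7}{20} + 7 \cdot 4 - \frac{-3 - 1}{20} + 4 \left(-3 - 1\right)} = -785 - - 30 \sqrt{- \frac{7}{20} + 28 - - \frac{1}{5} + 4 \left(-4\right)} = -785 - - 30 \sqrt{- \frac{7}{20} + 28 + \frac{1}{5} - 16} = -785 - - 30 \sqrt{\frac{237}{20}} = -785 - - 30 \frac{\sqrt{1185}}{10} = -785 - - 3 \sqrt{1185} = -785 + 3 \sqrt{1185}$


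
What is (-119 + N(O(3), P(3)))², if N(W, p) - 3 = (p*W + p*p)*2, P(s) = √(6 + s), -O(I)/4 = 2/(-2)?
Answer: 5476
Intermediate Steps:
O(I) = 4 (O(I) = -8/(-2) = -8*(-1)/2 = -4*(-1) = 4)
N(W, p) = 3 + 2*p² + 2*W*p (N(W, p) = 3 + (p*W + p*p)*2 = 3 + (W*p + p²)*2 = 3 + (p² + W*p)*2 = 3 + (2*p² + 2*W*p) = 3 + 2*p² + 2*W*p)
(-119 + N(O(3), P(3)))² = (-119 + (3 + 2*(√(6 + 3))² + 2*4*√(6 + 3)))² = (-119 + (3 + 2*(√9)² + 2*4*√9))² = (-119 + (3 + 2*3² + 2*4*3))² = (-119 + (3 + 2*9 + 24))² = (-119 + (3 + 18 + 24))² = (-119 + 45)² = (-74)² = 5476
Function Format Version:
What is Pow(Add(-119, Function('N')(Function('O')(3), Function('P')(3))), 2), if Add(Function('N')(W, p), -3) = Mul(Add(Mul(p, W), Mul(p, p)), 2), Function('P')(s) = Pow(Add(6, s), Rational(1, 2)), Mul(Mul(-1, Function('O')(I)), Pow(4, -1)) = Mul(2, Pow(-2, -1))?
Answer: 5476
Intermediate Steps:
Function('O')(I) = 4 (Function('O')(I) = Mul(-4, Mul(2, Pow(-2, -1))) = Mul(-4, Mul(2, Rational(-1, 2))) = Mul(-4, -1) = 4)
Function('N')(W, p) = Add(3, Mul(2, Pow(p, 2)), Mul(2, W, p)) (Function('N')(W, p) = Add(3, Mul(Add(Mul(p, W), Mul(p, p)), 2)) = Add(3, Mul(Add(Mul(W, p), Pow(p, 2)), 2)) = Add(3, Mul(Add(Pow(p, 2), Mul(W, p)), 2)) = Add(3, Add(Mul(2, Pow(p, 2)), Mul(2, W, p))) = Add(3, Mul(2, Pow(p, 2)), Mul(2, W, p)))
Pow(Add(-119, Function('N')(Function('O')(3), Function('P')(3))), 2) = Pow(Add(-119, Add(3, Mul(2, Pow(Pow(Add(6, 3), Rational(1, 2)), 2)), Mul(2, 4, Pow(Add(6, 3), Rational(1, 2))))), 2) = Pow(Add(-119, Add(3, Mul(2, Pow(Pow(9, Rational(1, 2)), 2)), Mul(2, 4, Pow(9, Rational(1, 2))))), 2) = Pow(Add(-119, Add(3, Mul(2, Pow(3, 2)), Mul(2, 4, 3))), 2) = Pow(Add(-119, Add(3, Mul(2, 9), 24)), 2) = Pow(Add(-119, Add(3, 18, 24)), 2) = Pow(Add(-119, 45), 2) = Pow(-74, 2) = 5476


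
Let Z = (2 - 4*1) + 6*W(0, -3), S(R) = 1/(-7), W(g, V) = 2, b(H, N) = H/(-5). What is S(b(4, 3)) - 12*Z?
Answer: -841/7 ≈ -120.14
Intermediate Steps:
b(H, N) = -H/5 (b(H, N) = H*(-⅕) = -H/5)
S(R) = -⅐
Z = 10 (Z = (2 - 4*1) + 6*2 = (2 - 4) + 12 = -2 + 12 = 10)
S(b(4, 3)) - 12*Z = -⅐ - 12*10 = -⅐ - 120 = -841/7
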